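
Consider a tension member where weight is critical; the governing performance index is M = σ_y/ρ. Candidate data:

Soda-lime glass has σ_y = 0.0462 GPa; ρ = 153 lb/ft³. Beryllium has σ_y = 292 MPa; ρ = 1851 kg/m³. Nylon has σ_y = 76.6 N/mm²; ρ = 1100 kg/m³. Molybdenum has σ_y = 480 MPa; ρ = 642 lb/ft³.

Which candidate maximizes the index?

In SI units:
  soda-lime glass: σ_y = 46.20 MPa, ρ = 2451 kg/m³
  beryllium: σ_y = 292.0 MPa, ρ = 1851 kg/m³
  nylon: σ_y = 76.60 MPa, ρ = 1100 kg/m³
  molybdenum: σ_y = 480.0 MPa, ρ = 10280 kg/m³
  beryllium: M = 158 kN·m/kg
  nylon: M = 69.6 kN·m/kg
  molybdenum: M = 46.7 kN·m/kg
  soda-lime glass: M = 18.9 kN·m/kg
The maximum is for beryllium.

beryllium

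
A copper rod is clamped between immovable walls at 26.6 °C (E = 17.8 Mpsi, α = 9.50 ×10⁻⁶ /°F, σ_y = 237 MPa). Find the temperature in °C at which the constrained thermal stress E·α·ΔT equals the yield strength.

E = 17.8 Mpsi = 122.7 GPa.
α = 9.50×10⁻⁶/°F × 9/5 = 17.1×10⁻⁶/K.
E·α·ΔT = 237.0 MPa ⇒ ΔT = 237.0 / (122.7×10³ × 17.1×10⁻⁶) = 112.9 K.
T = 26.6 + 112.9 = 139.5 °C.

140 °C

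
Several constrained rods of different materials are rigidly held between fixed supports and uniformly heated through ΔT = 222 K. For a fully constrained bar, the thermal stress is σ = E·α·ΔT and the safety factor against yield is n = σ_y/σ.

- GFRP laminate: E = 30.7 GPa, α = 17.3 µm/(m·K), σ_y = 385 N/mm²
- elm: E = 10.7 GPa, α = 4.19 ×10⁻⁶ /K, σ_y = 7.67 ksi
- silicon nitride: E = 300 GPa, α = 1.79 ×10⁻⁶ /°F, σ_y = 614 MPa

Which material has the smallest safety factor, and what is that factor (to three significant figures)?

In consistent units (E in GPa, α in ×10⁻⁶/K, σ_y in MPa):
  GFRP laminate: E = 30.70, α = 17.3, σ_y = 385.0 → σ = 118 MPa, n = 3.27
  elm: E = 10.70, α = 4.19, σ_y = 52.88 → σ = 9.95 MPa, n = 5.31
  silicon nitride: E = 300.0, α = 3.22, σ_y = 614.0 → σ = 215 MPa, n = 2.86
The minimum is silicon nitride at n = 2.86.

silicon nitride, n = 2.86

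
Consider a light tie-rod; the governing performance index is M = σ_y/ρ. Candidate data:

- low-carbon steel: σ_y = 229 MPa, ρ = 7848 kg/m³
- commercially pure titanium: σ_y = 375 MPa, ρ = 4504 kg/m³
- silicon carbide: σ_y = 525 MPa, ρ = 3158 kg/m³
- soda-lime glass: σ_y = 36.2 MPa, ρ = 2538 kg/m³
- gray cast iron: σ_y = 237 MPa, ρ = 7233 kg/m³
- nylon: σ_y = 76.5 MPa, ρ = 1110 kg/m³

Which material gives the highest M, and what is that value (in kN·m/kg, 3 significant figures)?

Evaluate M for each candidate:
  silicon carbide: M = 166 kN·m/kg
  commercially pure titanium: M = 83.3 kN·m/kg
  nylon: M = 68.9 kN·m/kg
  gray cast iron: M = 32.8 kN·m/kg
  low-carbon steel: M = 29.2 kN·m/kg
  soda-lime glass: M = 14.3 kN·m/kg
Silicon carbide has the largest M.

silicon carbide, M = 166 kN·m/kg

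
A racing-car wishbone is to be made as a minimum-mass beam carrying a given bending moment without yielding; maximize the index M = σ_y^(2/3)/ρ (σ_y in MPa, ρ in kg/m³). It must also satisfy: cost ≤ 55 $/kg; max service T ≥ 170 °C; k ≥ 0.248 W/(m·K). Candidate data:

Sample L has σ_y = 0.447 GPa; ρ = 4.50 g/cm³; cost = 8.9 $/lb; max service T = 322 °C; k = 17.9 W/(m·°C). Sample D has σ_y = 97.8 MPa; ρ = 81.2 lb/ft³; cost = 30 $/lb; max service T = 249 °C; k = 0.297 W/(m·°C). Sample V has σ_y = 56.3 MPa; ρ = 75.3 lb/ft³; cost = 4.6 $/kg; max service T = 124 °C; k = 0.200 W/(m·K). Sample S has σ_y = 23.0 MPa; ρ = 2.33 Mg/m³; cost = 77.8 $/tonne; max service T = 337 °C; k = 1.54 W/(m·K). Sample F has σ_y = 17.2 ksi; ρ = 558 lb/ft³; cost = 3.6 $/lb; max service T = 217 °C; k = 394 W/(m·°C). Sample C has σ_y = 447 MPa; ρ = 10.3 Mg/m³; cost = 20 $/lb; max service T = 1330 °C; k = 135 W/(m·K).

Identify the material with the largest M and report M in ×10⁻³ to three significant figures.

Screen on constraints: cost ≤ 55 $/kg; max service T ≥ 170 °C; k ≥ 0.248 W/(m·K). Survivors: sample L, sample S, sample F, sample C.
Convert each candidate to consistent units, then evaluate M:
  sample L: σ_y = 447.0 MPa, ρ = 4500 kg/m³
  sample S: σ_y = 23.00 MPa, ρ = 2330 kg/m³
  sample F: σ_y = 118.6 MPa, ρ = 8938 kg/m³
  sample C: σ_y = 447.0 MPa, ρ = 10300 kg/m³
  sample L: M = 13.0×10⁻³
  sample C: M = 5.68×10⁻³
  sample S: M = 3.47×10⁻³
  sample F: M = 2.70×10⁻³
The maximum is for sample L.

sample L, M = 13.0×10⁻³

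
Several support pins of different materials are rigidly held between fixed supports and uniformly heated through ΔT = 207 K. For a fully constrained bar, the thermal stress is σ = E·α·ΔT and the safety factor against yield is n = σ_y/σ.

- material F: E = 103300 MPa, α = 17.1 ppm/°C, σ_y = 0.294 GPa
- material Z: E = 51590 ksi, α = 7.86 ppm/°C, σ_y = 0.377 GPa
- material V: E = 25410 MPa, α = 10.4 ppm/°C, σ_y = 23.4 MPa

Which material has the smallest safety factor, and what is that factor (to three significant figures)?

Converting E to GPa, α to ×10⁻⁶/K, σ_y to MPa, then σ and n for each:
  material F: E = 103.3, α = 17.1, σ_y = 294.0 → σ = 366 MPa, n = 0.804
  material Z: E = 355.7, α = 7.86, σ_y = 377.0 → σ = 579 MPa, n = 0.651
  material V: E = 25.41, α = 10.4, σ_y = 23.40 → σ = 54.7 MPa, n = 0.428
Smallest n: material V with n = 0.428.

material V, n = 0.428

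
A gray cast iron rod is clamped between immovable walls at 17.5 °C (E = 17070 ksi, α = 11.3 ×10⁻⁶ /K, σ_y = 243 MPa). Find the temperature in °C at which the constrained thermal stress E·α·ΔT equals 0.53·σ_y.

E = 17070 ksi = 117.7 GPa.
E·α·ΔT = 128.8 MPa ⇒ ΔT = 128.8 / (117.7×10³ × 11.3×10⁻⁶) = 96.84 K.
T = 17.5 + 96.84 = 114.3 °C.

114 °C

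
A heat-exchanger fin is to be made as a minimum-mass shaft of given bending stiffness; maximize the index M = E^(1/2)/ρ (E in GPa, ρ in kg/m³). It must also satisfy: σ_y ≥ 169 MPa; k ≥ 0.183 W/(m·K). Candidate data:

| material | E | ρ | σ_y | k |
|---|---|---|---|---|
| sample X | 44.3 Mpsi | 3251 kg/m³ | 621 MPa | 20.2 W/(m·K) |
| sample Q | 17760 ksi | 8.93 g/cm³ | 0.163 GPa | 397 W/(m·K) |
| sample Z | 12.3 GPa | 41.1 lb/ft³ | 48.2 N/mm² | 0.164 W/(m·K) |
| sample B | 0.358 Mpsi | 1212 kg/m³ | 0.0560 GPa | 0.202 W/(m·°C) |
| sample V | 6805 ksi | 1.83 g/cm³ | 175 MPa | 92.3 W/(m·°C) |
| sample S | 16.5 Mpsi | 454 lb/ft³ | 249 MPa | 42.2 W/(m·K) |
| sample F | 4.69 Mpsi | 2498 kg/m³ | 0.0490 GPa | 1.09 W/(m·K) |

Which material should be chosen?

Screen on constraints: σ_y ≥ 169 MPa; k ≥ 0.183 W/(m·K). Survivors: sample X, sample V, sample S.
After converting to SI:
  sample X: E = 305.4 GPa, ρ = 3251 kg/m³
  sample V: E = 46.92 GPa, ρ = 1830 kg/m³
  sample S: E = 113.8 GPa, ρ = 7272 kg/m³
  sample X: M = 5.38×10⁻³
  sample V: M = 3.74×10⁻³
  sample S: M = 1.47×10⁻³
The maximum is for sample X.

sample X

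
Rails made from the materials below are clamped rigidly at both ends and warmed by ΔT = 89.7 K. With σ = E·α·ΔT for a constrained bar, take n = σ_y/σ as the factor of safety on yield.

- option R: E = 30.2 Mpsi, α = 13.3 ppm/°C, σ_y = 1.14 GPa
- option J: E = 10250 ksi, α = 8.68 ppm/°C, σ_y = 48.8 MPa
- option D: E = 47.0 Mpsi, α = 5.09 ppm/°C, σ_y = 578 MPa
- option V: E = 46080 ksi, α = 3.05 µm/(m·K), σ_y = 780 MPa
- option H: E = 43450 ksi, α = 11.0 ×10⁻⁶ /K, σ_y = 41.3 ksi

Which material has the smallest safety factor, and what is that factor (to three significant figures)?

Per material, after unit conversion:
  option R: E = 208.2, α = 13.3, σ_y = 1140 → σ = 248 MPa, n = 4.59
  option J: E = 70.67, α = 8.68, σ_y = 48.80 → σ = 55.0 MPa, n = 0.887
  option D: E = 324.1, α = 5.09, σ_y = 578.0 → σ = 148 MPa, n = 3.91
  option V: E = 317.7, α = 3.05, σ_y = 780.0 → σ = 86.9 MPa, n = 8.97
  option H: E = 299.6, α = 11.0, σ_y = 284.8 → σ = 296 MPa, n = 0.963
Option J has the lowest safety factor, n = 0.887.

option J, n = 0.887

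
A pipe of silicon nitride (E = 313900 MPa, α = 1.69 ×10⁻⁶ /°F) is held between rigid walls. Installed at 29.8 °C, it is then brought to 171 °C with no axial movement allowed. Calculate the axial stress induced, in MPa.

135 MPa

E = 313900 MPa = 313.9 GPa.
α = 1.69×10⁻⁶/°F × 9/5 = 3.04×10⁻⁶/K.
ΔT = 141.2 K. Constrained thermal stress σ = E·α·ΔT = 313.9×10³ MPa × 3.04×10⁻⁶ × 141.2 = 135 MPa (compressive).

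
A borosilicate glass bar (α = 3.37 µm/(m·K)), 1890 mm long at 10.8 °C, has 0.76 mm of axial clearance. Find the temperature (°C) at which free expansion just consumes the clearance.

130 °C

α·L₀·ΔT = 0.76 mm ⇒ ΔT = 0.76 / (3.37×10⁻⁶ × 1890.0) = 119.3 K.
T = 10.8 + 119.3 = 130.1 °C.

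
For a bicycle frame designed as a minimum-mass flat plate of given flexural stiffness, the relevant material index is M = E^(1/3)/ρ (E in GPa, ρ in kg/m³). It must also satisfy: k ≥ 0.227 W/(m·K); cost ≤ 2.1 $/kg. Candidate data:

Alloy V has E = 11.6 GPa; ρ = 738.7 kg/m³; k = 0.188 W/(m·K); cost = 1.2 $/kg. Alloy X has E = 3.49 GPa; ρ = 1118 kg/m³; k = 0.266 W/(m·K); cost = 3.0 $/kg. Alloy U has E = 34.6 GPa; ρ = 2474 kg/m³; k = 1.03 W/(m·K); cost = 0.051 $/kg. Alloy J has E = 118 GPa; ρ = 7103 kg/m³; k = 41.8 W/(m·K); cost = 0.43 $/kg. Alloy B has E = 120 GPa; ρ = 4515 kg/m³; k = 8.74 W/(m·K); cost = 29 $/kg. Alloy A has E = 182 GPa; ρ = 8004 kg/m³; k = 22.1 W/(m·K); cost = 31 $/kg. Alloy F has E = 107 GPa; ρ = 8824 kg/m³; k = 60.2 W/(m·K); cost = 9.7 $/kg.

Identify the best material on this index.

Screen on constraints: k ≥ 0.227 W/(m·K); cost ≤ 2.1 $/kg. Survivors: alloy U, alloy J.
Evaluate M for each candidate:
  alloy U: M = 1.32×10⁻³
  alloy J: M = 0.691×10⁻³
The maximum is for alloy U.

alloy U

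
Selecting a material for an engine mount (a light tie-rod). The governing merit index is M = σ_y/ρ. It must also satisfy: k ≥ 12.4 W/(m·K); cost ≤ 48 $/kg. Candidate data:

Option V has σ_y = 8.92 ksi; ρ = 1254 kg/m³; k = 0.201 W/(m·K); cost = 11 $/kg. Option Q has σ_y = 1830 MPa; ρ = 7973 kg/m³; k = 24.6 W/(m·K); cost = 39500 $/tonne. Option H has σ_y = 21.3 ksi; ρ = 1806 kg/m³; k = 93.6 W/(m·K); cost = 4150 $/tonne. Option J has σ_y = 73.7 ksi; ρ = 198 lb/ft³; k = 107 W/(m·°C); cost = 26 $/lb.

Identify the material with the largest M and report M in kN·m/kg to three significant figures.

Screen on constraints: k ≥ 12.4 W/(m·K); cost ≤ 48 $/kg. Survivors: option Q, option H.
Normalizing units and computing the index:
  option Q: σ_y = 1830 MPa, ρ = 7973 kg/m³
  option H: σ_y = 146.9 MPa, ρ = 1806 kg/m³
  option Q: M = 230 kN·m/kg
  option H: M = 81.3 kN·m/kg
The maximum is for option Q.

option Q, M = 230 kN·m/kg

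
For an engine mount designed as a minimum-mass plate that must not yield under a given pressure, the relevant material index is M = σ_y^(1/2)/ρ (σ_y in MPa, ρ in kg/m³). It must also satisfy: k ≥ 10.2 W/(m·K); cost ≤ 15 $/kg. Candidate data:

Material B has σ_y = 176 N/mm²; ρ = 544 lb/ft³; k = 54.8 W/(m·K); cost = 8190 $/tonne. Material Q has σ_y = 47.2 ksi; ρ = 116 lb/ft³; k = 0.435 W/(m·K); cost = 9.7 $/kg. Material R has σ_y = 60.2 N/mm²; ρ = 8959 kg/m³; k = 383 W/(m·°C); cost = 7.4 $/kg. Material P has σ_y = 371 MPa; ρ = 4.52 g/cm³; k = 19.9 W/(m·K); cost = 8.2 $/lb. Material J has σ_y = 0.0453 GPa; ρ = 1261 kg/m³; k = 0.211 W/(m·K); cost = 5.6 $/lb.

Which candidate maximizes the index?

Screen on constraints: k ≥ 10.2 W/(m·K); cost ≤ 15 $/kg. Survivors: material B, material R.
Putting every candidate on a common basis:
  material B: σ_y = 176.0 MPa, ρ = 8714 kg/m³
  material R: σ_y = 60.20 MPa, ρ = 8959 kg/m³
  material B: M = 1.52×10⁻³
  material R: M = 0.866×10⁻³
Material B ranks first.

material B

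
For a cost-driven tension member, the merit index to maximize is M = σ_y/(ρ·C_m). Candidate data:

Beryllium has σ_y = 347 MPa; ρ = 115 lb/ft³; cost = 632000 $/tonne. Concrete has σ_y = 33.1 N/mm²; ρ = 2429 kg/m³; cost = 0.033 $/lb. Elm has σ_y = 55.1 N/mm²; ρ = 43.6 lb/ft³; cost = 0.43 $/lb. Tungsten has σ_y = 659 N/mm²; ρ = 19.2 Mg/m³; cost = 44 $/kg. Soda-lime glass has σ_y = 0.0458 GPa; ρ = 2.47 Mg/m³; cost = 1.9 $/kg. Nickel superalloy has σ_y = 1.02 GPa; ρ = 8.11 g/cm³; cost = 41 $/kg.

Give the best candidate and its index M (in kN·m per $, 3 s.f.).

concrete, M = 187 kN·m per $

After converting to SI:
  beryllium: σ_y = 347.0 MPa, ρ = 1842 kg/m³, cost = 632.0 $/kg
  concrete: σ_y = 33.10 MPa, ρ = 2429 kg/m³, cost = 0.07275 $/kg
  elm: σ_y = 55.10 MPa, ρ = 698.4 kg/m³, cost = 0.9480 $/kg
  tungsten: σ_y = 659.0 MPa, ρ = 19200 kg/m³, cost = 44.00 $/kg
  soda-lime glass: σ_y = 45.80 MPa, ρ = 2470 kg/m³, cost = 1.900 $/kg
  nickel superalloy: σ_y = 1020 MPa, ρ = 8110 kg/m³, cost = 41.00 $/kg
  concrete: M = 187 kN·m per $
  elm: M = 83.2 kN·m per $
  soda-lime glass: M = 9.76 kN·m per $
  nickel superalloy: M = 3.07 kN·m per $
  tungsten: M = 0.780 kN·m per $
  beryllium: M = 0.298 kN·m per $
Highest index: concrete.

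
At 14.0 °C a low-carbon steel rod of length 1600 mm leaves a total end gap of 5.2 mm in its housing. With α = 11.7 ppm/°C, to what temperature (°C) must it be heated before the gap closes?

292 °C

α·L₀·ΔT = 5.2 mm ⇒ ΔT = 5.2 / (11.7×10⁻⁶ × 1600.0) = 277.8 K.
T = 14.0 + 277.8 = 291.8 °C.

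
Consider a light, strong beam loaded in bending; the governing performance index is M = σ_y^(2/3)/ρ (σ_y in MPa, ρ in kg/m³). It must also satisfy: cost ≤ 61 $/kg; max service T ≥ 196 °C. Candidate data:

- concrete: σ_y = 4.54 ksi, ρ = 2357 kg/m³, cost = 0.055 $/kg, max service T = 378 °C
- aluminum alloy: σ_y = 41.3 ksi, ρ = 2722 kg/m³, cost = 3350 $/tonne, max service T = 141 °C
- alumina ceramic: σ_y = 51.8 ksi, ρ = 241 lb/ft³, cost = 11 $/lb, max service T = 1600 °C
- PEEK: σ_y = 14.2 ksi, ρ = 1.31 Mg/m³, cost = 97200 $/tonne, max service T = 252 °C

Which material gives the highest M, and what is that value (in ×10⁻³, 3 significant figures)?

alumina ceramic, M = 13.0×10⁻³

Screen on constraints: cost ≤ 61 $/kg; max service T ≥ 196 °C. Survivors: concrete, alumina ceramic.
Convert each candidate to consistent units, then evaluate M:
  concrete: σ_y = 31.30 MPa, ρ = 2357 kg/m³
  alumina ceramic: σ_y = 357.1 MPa, ρ = 3860 kg/m³
  alumina ceramic: M = 13.0×10⁻³
  concrete: M = 4.21×10⁻³
Alumina ceramic has the largest M.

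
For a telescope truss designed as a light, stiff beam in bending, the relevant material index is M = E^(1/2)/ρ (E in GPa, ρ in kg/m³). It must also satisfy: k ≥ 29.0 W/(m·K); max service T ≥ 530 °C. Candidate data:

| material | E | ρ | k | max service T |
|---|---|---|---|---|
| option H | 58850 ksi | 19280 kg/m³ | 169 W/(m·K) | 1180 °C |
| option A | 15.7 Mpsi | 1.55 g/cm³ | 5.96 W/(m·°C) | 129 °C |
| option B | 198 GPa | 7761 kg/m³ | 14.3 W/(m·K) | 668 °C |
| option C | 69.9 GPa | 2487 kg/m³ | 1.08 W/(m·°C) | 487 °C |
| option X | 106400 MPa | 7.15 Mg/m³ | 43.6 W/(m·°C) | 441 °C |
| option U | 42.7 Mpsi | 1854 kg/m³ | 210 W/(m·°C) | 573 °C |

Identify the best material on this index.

Screen on constraints: k ≥ 29.0 W/(m·K); max service T ≥ 530 °C. Survivors: option H, option U.
Normalizing units and computing the index:
  option H: E = 405.8 GPa, ρ = 19280 kg/m³
  option U: E = 294.4 GPa, ρ = 1854 kg/m³
  option U: M = 9.25×10⁻³
  option H: M = 1.04×10⁻³
The maximum is for option U.

option U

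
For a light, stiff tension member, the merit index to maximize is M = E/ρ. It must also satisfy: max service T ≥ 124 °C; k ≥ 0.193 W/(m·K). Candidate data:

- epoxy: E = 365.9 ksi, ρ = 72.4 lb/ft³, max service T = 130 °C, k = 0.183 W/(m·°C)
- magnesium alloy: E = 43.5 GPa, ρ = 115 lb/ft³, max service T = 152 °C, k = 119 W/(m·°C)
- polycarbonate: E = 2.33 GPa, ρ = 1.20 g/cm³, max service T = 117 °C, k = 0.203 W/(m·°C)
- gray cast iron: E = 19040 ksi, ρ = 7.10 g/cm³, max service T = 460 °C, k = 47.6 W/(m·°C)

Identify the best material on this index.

Screen on constraints: max service T ≥ 124 °C; k ≥ 0.193 W/(m·K). Survivors: magnesium alloy, gray cast iron.
Putting every candidate on a common basis:
  magnesium alloy: E = 43.50 GPa, ρ = 1842 kg/m³
  gray cast iron: E = 131.3 GPa, ρ = 7100 kg/m³
  magnesium alloy: M = 23.6 MN·m/kg
  gray cast iron: M = 18.5 MN·m/kg
Magnesium alloy ranks first.

magnesium alloy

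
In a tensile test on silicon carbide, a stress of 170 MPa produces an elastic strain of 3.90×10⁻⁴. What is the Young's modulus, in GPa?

436 GPa

E = σ/ε = 170 MPa / 3.90×10⁻⁴ = 435900 MPa = 436 GPa.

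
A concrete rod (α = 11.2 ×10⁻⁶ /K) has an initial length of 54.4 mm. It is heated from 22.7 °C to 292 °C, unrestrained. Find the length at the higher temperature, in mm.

54.564 mm

ΔT = 292 − 22.7 = 269.3 K.
ΔL = α·L₀·ΔT = 11.2×10⁻⁶ × 54.4 mm × 269.3 K = 0.164 mm.
L = L₀ + ΔL = 54.4 + 0.164 = 54.564 mm.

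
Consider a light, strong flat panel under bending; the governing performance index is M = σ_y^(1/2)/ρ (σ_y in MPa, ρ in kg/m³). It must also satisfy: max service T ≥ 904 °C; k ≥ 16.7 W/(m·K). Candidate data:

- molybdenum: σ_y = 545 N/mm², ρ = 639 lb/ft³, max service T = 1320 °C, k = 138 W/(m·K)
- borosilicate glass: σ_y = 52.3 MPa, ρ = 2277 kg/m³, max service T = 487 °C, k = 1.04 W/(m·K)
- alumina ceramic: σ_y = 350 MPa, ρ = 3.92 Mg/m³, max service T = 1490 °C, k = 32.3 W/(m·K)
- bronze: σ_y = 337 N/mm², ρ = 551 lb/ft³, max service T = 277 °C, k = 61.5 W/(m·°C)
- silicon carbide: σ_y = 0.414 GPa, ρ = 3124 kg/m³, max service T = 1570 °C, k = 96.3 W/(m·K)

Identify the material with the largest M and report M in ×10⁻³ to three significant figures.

Screen on constraints: max service T ≥ 904 °C; k ≥ 16.7 W/(m·K). Survivors: molybdenum, alumina ceramic, silicon carbide.
Convert each candidate to consistent units, then evaluate M:
  molybdenum: σ_y = 545.0 MPa, ρ = 10240 kg/m³
  alumina ceramic: σ_y = 350.0 MPa, ρ = 3920 kg/m³
  silicon carbide: σ_y = 414.0 MPa, ρ = 3124 kg/m³
  silicon carbide: M = 6.51×10⁻³
  alumina ceramic: M = 4.77×10⁻³
  molybdenum: M = 2.28×10⁻³
Silicon carbide has the largest M.

silicon carbide, M = 6.51×10⁻³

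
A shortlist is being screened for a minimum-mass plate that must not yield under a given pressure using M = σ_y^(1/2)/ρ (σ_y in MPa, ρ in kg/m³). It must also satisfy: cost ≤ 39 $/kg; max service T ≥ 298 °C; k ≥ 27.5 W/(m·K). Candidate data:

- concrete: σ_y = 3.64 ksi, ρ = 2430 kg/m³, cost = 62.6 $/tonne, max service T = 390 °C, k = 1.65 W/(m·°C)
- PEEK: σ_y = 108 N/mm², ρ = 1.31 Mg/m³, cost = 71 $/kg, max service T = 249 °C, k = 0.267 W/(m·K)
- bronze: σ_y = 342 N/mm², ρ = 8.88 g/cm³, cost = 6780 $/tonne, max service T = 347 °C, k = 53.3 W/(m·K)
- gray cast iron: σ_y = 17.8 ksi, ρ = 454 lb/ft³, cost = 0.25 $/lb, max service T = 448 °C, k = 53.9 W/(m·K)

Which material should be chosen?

Screen on constraints: cost ≤ 39 $/kg; max service T ≥ 298 °C; k ≥ 27.5 W/(m·K). Survivors: bronze, gray cast iron.
In SI units:
  bronze: σ_y = 342.0 MPa, ρ = 8880 kg/m³
  gray cast iron: σ_y = 122.7 MPa, ρ = 7272 kg/m³
  bronze: M = 2.08×10⁻³
  gray cast iron: M = 1.52×10⁻³
Highest index: bronze.

bronze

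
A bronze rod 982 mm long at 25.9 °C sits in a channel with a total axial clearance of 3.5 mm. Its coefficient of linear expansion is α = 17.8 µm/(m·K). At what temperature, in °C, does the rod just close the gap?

α·L₀·ΔT = 3.5 mm ⇒ ΔT = 3.5 / (17.8×10⁻⁶ × 982.0) = 200.2 K.
T = 25.9 + 200.2 = 226.1 °C.

226 °C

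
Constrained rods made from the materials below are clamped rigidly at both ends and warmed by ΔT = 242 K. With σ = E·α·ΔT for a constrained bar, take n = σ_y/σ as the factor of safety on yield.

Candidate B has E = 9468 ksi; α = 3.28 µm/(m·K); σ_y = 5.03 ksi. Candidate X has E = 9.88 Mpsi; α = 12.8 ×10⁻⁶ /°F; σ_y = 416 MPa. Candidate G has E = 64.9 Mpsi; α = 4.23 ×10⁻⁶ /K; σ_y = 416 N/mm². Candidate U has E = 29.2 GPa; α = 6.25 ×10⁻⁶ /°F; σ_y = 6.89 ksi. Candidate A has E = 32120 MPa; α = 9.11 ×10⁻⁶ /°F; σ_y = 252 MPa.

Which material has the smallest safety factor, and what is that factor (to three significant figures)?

Per material, after unit conversion:
  candidate B: E = 65.28, α = 3.28, σ_y = 34.68 → σ = 51.8 MPa, n = 0.669
  candidate X: E = 68.12, α = 23.0, σ_y = 416.0 → σ = 380 MPa, n = 1.10
  candidate G: E = 447.5, α = 4.23, σ_y = 416.0 → σ = 458 MPa, n = 0.908
  candidate U: E = 29.20, α = 11.2, σ_y = 47.50 → σ = 79.5 MPa, n = 0.598
  candidate A: E = 32.12, α = 16.4, σ_y = 252.0 → σ = 127 MPa, n = 1.98
The minimum is candidate U at n = 0.598.

candidate U, n = 0.598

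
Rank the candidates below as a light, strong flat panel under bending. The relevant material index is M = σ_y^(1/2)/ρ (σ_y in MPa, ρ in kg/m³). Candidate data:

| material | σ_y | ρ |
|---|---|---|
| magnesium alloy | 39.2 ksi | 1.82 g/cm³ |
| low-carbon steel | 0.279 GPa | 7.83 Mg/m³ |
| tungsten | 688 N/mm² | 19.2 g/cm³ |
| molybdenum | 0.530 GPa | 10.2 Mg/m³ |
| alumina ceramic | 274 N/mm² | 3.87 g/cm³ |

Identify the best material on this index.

Convert each candidate to consistent units, then evaluate M:
  magnesium alloy: σ_y = 270.3 MPa, ρ = 1820 kg/m³
  low-carbon steel: σ_y = 279.0 MPa, ρ = 7830 kg/m³
  tungsten: σ_y = 688.0 MPa, ρ = 19200 kg/m³
  molybdenum: σ_y = 530.0 MPa, ρ = 10200 kg/m³
  alumina ceramic: σ_y = 274.0 MPa, ρ = 3870 kg/m³
  magnesium alloy: M = 9.03×10⁻³
  alumina ceramic: M = 4.28×10⁻³
  molybdenum: M = 2.26×10⁻³
  low-carbon steel: M = 2.13×10⁻³
  tungsten: M = 1.37×10⁻³
Highest index: magnesium alloy.

magnesium alloy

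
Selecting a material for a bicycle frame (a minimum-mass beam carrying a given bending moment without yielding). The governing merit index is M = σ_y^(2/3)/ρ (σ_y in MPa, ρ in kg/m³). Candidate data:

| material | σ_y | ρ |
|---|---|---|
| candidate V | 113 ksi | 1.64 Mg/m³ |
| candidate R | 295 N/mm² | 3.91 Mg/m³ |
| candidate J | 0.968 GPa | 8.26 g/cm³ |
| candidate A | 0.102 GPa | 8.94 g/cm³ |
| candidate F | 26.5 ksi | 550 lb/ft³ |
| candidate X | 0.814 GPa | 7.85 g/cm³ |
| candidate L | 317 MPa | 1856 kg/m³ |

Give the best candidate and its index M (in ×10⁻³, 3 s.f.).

candidate V, M = 51.6×10⁻³

After converting to SI:
  candidate V: σ_y = 779.1 MPa, ρ = 1640 kg/m³
  candidate R: σ_y = 295.0 MPa, ρ = 3910 kg/m³
  candidate J: σ_y = 968.0 MPa, ρ = 8260 kg/m³
  candidate A: σ_y = 102.0 MPa, ρ = 8940 kg/m³
  candidate F: σ_y = 182.7 MPa, ρ = 8810 kg/m³
  candidate X: σ_y = 814.0 MPa, ρ = 7850 kg/m³
  candidate L: σ_y = 317.0 MPa, ρ = 1856 kg/m³
  candidate V: M = 51.6×10⁻³
  candidate L: M = 25.0×10⁻³
  candidate J: M = 11.8×10⁻³
  candidate R: M = 11.3×10⁻³
  candidate X: M = 11.1×10⁻³
  candidate F: M = 3.65×10⁻³
  candidate A: M = 2.44×10⁻³
Candidate V has the largest M.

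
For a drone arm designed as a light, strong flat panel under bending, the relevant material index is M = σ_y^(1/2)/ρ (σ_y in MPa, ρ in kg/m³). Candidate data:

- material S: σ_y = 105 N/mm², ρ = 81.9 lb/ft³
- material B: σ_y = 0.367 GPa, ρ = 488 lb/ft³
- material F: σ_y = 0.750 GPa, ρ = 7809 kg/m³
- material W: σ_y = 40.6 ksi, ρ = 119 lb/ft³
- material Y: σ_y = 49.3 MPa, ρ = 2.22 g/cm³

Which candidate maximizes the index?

In SI units:
  material S: σ_y = 105.0 MPa, ρ = 1312 kg/m³
  material B: σ_y = 367.0 MPa, ρ = 7817 kg/m³
  material F: σ_y = 750.0 MPa, ρ = 7809 kg/m³
  material W: σ_y = 279.9 MPa, ρ = 1906 kg/m³
  material Y: σ_y = 49.30 MPa, ρ = 2220 kg/m³
  material W: M = 8.78×10⁻³
  material S: M = 7.81×10⁻³
  material F: M = 3.51×10⁻³
  material Y: M = 3.16×10⁻³
  material B: M = 2.45×10⁻³
Highest index: material W.

material W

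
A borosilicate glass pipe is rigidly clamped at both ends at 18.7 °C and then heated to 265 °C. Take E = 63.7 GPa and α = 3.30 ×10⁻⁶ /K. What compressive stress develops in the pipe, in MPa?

51.8 MPa

ΔT = 246.3 K. Constrained thermal stress σ = E·α·ΔT = 63.70×10³ MPa × 3.30×10⁻⁶ × 246.3 = 51.8 MPa (compressive).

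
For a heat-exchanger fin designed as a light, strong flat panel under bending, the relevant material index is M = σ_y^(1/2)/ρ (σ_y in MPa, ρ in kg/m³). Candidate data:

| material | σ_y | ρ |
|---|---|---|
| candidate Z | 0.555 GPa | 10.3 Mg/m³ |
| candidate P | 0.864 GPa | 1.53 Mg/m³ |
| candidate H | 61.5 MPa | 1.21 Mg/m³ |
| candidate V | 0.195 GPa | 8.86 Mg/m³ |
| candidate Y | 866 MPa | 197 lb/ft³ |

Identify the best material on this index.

candidate P

In SI units:
  candidate Z: σ_y = 555.0 MPa, ρ = 10300 kg/m³
  candidate P: σ_y = 864.0 MPa, ρ = 1530 kg/m³
  candidate H: σ_y = 61.50 MPa, ρ = 1210 kg/m³
  candidate V: σ_y = 195.0 MPa, ρ = 8860 kg/m³
  candidate Y: σ_y = 866.0 MPa, ρ = 3156 kg/m³
  candidate P: M = 19.2×10⁻³
  candidate Y: M = 9.33×10⁻³
  candidate H: M = 6.48×10⁻³
  candidate Z: M = 2.29×10⁻³
  candidate V: M = 1.58×10⁻³
The maximum is for candidate P.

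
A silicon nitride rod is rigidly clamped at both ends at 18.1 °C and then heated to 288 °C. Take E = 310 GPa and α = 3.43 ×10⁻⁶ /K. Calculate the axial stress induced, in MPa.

287 MPa

ΔT = 269.9 K. Constrained thermal stress σ = E·α·ΔT = 310.0×10³ MPa × 3.43×10⁻⁶ × 269.9 = 287 MPa (compressive).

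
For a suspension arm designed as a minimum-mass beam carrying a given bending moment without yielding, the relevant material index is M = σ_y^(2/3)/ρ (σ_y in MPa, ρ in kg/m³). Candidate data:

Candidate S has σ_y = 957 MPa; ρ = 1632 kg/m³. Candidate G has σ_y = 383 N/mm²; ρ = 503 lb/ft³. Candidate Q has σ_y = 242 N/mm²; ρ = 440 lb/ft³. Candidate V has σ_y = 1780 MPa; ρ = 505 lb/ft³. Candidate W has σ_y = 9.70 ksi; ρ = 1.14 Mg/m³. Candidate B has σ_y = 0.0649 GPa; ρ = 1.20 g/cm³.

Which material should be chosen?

candidate S

After converting to SI:
  candidate S: σ_y = 957.0 MPa, ρ = 1632 kg/m³
  candidate G: σ_y = 383.0 MPa, ρ = 8057 kg/m³
  candidate Q: σ_y = 242.0 MPa, ρ = 7048 kg/m³
  candidate V: σ_y = 1780 MPa, ρ = 8089 kg/m³
  candidate W: σ_y = 66.88 MPa, ρ = 1140 kg/m³
  candidate B: σ_y = 64.90 MPa, ρ = 1200 kg/m³
  candidate S: M = 59.5×10⁻³
  candidate V: M = 18.2×10⁻³
  candidate W: M = 14.5×10⁻³
  candidate B: M = 13.5×10⁻³
  candidate G: M = 6.55×10⁻³
  candidate Q: M = 5.51×10⁻³
Candidate S ranks first.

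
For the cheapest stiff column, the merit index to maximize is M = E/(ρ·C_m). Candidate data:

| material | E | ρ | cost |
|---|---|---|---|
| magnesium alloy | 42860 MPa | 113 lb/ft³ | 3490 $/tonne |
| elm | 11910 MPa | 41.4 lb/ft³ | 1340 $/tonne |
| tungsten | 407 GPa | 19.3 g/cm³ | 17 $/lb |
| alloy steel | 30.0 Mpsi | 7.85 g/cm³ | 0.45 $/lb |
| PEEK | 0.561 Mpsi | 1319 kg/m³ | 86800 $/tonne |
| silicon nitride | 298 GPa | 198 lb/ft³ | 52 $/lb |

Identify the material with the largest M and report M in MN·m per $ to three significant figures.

alloy steel, M = 26.6 MN·m per $

After converting to SI:
  magnesium alloy: E = 42.86 GPa, ρ = 1810 kg/m³, cost = 3.490 $/kg
  elm: E = 11.91 GPa, ρ = 663.2 kg/m³, cost = 1.340 $/kg
  tungsten: E = 407.0 GPa, ρ = 19300 kg/m³, cost = 37.48 $/kg
  alloy steel: E = 206.8 GPa, ρ = 7850 kg/m³, cost = 0.9921 $/kg
  PEEK: E = 3.868 GPa, ρ = 1319 kg/m³, cost = 86.80 $/kg
  silicon nitride: E = 298.0 GPa, ρ = 3172 kg/m³, cost = 114.6 $/kg
  alloy steel: M = 26.6 MN·m per $
  elm: M = 13.4 MN·m per $
  magnesium alloy: M = 6.78 MN·m per $
  silicon nitride: M = 0.820 MN·m per $
  tungsten: M = 0.563 MN·m per $
  PEEK: M = 0.0338 MN·m per $
Alloy steel has the largest M.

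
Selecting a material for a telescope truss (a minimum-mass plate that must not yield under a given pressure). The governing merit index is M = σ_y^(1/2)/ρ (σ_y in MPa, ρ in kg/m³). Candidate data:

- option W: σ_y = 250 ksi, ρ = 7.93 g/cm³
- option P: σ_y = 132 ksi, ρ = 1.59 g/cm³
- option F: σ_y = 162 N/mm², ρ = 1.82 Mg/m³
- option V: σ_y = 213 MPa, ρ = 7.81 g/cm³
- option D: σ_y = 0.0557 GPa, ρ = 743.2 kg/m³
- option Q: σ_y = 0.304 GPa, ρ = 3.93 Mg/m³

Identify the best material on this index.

option P

After converting to SI:
  option W: σ_y = 1724 MPa, ρ = 7930 kg/m³
  option P: σ_y = 910.1 MPa, ρ = 1590 kg/m³
  option F: σ_y = 162.0 MPa, ρ = 1820 kg/m³
  option V: σ_y = 213.0 MPa, ρ = 7810 kg/m³
  option D: σ_y = 55.70 MPa, ρ = 743.2 kg/m³
  option Q: σ_y = 304.0 MPa, ρ = 3930 kg/m³
  option P: M = 19.0×10⁻³
  option D: M = 10.0×10⁻³
  option F: M = 6.99×10⁻³
  option W: M = 5.24×10⁻³
  option Q: M = 4.44×10⁻³
  option V: M = 1.87×10⁻³
Option P ranks first.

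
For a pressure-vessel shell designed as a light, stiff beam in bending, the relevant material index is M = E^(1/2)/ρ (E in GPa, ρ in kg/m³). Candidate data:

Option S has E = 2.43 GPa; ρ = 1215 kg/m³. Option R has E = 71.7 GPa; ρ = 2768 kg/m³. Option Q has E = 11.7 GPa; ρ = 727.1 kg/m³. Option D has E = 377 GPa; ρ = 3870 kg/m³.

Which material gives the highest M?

Computing M directly (units already consistent):
  option D: M = 5.02×10⁻³
  option Q: M = 4.70×10⁻³
  option R: M = 3.06×10⁻³
  option S: M = 1.28×10⁻³
Option D ranks first.

option D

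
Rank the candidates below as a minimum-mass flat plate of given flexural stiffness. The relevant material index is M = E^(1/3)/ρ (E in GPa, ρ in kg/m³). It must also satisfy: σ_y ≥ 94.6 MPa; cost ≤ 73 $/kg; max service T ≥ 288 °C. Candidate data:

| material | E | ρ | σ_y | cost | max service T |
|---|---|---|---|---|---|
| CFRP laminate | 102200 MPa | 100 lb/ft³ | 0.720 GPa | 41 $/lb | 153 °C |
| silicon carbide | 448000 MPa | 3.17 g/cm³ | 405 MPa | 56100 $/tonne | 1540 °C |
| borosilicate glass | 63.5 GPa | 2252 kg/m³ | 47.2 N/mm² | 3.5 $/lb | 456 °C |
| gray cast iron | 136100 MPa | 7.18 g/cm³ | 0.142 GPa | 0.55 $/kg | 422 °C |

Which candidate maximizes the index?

Screen on constraints: σ_y ≥ 94.6 MPa; cost ≤ 73 $/kg; max service T ≥ 288 °C. Survivors: silicon carbide, gray cast iron.
After converting to SI:
  silicon carbide: E = 448.0 GPa, ρ = 3170 kg/m³
  gray cast iron: E = 136.1 GPa, ρ = 7180 kg/m³
  silicon carbide: M = 2.41×10⁻³
  gray cast iron: M = 0.716×10⁻³
Silicon carbide has the largest M.

silicon carbide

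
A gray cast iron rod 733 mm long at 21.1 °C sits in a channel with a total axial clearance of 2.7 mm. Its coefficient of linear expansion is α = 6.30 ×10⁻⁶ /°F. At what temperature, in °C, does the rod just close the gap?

α = 6.30×10⁻⁶/°F × 9/5 = 11.3×10⁻⁶/K.
α·L₀·ΔT = 2.7 mm ⇒ ΔT = 2.7 / (11.3×10⁻⁶ × 733.0) = 324.8 K.
T = 21.1 + 324.8 = 345.9 °C.

346 °C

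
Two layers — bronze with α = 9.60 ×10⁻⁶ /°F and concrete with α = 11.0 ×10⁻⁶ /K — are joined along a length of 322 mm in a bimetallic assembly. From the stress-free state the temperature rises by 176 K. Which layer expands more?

bronze: α = 9.60×10⁻⁶/°F × 9/5 = 17.3×10⁻⁶/K.
α(bronze) = 17.3×10⁻⁶/K vs α(concrete) = 11.0×10⁻⁶/K.
Higher α expands more for the same ΔT: bronze.

bronze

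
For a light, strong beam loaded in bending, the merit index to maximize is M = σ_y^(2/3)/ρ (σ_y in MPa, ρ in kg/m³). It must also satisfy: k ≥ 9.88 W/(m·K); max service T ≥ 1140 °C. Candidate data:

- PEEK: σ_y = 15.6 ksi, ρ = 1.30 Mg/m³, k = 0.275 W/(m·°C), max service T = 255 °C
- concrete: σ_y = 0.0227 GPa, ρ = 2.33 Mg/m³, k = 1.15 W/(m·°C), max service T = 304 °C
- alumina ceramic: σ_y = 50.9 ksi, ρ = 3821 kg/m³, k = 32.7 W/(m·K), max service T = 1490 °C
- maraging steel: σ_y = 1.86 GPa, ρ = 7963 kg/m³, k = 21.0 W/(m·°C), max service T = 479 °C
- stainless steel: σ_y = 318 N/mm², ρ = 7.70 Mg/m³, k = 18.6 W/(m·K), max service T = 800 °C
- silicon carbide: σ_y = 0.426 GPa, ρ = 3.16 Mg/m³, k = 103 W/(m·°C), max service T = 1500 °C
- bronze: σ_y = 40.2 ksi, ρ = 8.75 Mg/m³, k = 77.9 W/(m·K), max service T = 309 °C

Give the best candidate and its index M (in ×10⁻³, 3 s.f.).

Screen on constraints: k ≥ 9.88 W/(m·K); max service T ≥ 1140 °C. Survivors: alumina ceramic, silicon carbide.
Convert each candidate to consistent units, then evaluate M:
  alumina ceramic: σ_y = 350.9 MPa, ρ = 3821 kg/m³
  silicon carbide: σ_y = 426.0 MPa, ρ = 3160 kg/m³
  silicon carbide: M = 17.9×10⁻³
  alumina ceramic: M = 13.0×10⁻³
Highest index: silicon carbide.

silicon carbide, M = 17.9×10⁻³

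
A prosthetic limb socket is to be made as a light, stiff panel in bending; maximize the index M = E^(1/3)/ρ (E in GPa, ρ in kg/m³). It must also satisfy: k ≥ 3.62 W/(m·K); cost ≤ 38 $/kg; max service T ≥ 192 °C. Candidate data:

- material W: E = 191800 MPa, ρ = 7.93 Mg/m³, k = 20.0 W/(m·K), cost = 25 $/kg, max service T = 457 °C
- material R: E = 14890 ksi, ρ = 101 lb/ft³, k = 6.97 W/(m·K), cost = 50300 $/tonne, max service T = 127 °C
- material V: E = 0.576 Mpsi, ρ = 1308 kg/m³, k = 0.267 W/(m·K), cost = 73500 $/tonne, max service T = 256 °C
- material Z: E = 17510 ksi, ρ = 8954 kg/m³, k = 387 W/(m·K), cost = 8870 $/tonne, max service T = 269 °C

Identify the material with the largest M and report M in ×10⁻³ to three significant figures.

Screen on constraints: k ≥ 3.62 W/(m·K); cost ≤ 38 $/kg; max service T ≥ 192 °C. Survivors: material W, material Z.
Normalizing units and computing the index:
  material W: E = 191.8 GPa, ρ = 7930 kg/m³
  material Z: E = 120.7 GPa, ρ = 8954 kg/m³
  material W: M = 0.727×10⁻³
  material Z: M = 0.552×10⁻³
Material W ranks first.

material W, M = 0.727×10⁻³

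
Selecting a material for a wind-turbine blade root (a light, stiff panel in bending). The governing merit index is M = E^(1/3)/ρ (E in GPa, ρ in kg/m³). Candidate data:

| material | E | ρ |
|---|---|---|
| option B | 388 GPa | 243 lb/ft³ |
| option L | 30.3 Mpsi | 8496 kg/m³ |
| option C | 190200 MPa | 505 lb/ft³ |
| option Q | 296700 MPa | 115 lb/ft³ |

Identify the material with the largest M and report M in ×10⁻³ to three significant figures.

option Q, M = 3.62×10⁻³

In SI units:
  option B: E = 388.0 GPa, ρ = 3892 kg/m³
  option L: E = 208.9 GPa, ρ = 8496 kg/m³
  option C: E = 190.2 GPa, ρ = 8089 kg/m³
  option Q: E = 296.7 GPa, ρ = 1842 kg/m³
  option Q: M = 3.62×10⁻³
  option B: M = 1.87×10⁻³
  option C: M = 0.711×10⁻³
  option L: M = 0.698×10⁻³
The maximum is for option Q.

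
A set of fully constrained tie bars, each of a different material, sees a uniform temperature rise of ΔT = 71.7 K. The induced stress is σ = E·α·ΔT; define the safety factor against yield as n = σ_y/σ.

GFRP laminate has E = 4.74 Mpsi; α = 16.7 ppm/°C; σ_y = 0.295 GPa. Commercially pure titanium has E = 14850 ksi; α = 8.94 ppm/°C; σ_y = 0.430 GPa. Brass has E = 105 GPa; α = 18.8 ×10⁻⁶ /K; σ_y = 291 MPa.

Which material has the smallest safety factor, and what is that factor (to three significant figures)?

brass, n = 2.06

Converting E to GPa, α to ×10⁻⁶/K, σ_y to MPa, then σ and n for each:
  GFRP laminate: E = 32.68, α = 16.7, σ_y = 295.0 → σ = 39.1 MPa, n = 7.54
  commercially pure titanium: E = 102.4, α = 8.94, σ_y = 430.0 → σ = 65.6 MPa, n = 6.55
  brass: E = 105.0, α = 18.8, σ_y = 291.0 → σ = 142 MPa, n = 2.06
Brass has the lowest safety factor, n = 2.06.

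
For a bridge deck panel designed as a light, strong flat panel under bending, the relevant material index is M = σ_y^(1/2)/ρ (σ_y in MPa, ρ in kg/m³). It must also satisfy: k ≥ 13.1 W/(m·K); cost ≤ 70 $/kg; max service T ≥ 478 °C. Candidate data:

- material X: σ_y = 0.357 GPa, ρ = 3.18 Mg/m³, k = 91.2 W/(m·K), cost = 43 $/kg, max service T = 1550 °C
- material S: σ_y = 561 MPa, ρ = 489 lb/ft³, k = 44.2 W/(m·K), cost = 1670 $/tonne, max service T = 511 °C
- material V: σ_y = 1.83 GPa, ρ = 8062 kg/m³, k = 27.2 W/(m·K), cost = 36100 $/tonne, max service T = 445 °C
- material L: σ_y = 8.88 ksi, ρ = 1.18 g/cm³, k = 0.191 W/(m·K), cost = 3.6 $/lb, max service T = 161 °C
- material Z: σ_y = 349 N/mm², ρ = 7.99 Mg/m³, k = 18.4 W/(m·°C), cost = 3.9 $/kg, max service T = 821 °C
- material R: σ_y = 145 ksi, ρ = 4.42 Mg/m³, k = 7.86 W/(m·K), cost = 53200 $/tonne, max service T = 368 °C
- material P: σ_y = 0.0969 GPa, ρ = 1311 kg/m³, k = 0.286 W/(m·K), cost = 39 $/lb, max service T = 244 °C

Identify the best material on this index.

material X

Screen on constraints: k ≥ 13.1 W/(m·K); cost ≤ 70 $/kg; max service T ≥ 478 °C. Survivors: material X, material S, material Z.
Putting every candidate on a common basis:
  material X: σ_y = 357.0 MPa, ρ = 3180 kg/m³
  material S: σ_y = 561.0 MPa, ρ = 7833 kg/m³
  material Z: σ_y = 349.0 MPa, ρ = 7990 kg/m³
  material X: M = 5.94×10⁻³
  material S: M = 3.02×10⁻³
  material Z: M = 2.34×10⁻³
The maximum is for material X.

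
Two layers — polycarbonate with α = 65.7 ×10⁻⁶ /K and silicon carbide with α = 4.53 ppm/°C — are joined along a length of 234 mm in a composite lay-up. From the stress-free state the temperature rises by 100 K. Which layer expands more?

α(polycarbonate) = 65.7×10⁻⁶/K vs α(silicon carbide) = 4.53×10⁻⁶/K.
Higher α expands more for the same ΔT: polycarbonate.

polycarbonate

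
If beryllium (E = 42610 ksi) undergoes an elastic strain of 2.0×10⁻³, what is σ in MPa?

588 MPa

E = 42610 ksi = 293.8 GPa.
σ = E·ε = 293800 MPa × 2.0×10⁻³ = 588 MPa.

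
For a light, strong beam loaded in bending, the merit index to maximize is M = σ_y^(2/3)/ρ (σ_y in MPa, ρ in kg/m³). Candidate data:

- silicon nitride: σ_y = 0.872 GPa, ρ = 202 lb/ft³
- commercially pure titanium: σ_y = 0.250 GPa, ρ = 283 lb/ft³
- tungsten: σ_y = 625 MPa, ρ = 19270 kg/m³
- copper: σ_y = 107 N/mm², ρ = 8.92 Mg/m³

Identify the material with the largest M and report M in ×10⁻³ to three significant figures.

Putting every candidate on a common basis:
  silicon nitride: σ_y = 872.0 MPa, ρ = 3236 kg/m³
  commercially pure titanium: σ_y = 250.0 MPa, ρ = 4533 kg/m³
  tungsten: σ_y = 625.0 MPa, ρ = 19270 kg/m³
  copper: σ_y = 107.0 MPa, ρ = 8920 kg/m³
  silicon nitride: M = 28.2×10⁻³
  commercially pure titanium: M = 8.75×10⁻³
  tungsten: M = 3.79×10⁻³
  copper: M = 2.53×10⁻³
Silicon nitride has the largest M.

silicon nitride, M = 28.2×10⁻³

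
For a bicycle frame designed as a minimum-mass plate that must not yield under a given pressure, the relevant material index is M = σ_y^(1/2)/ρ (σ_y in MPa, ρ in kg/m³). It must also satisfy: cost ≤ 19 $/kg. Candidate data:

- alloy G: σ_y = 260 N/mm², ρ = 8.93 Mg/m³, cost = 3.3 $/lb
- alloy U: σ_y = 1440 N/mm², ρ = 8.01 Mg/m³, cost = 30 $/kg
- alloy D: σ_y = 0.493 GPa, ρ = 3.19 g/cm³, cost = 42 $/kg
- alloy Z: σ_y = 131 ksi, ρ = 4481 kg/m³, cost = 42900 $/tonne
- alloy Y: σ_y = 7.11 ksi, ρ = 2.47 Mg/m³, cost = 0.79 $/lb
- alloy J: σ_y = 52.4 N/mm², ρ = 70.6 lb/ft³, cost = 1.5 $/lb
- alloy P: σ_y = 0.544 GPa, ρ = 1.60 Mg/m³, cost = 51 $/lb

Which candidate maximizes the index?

Screen on constraints: cost ≤ 19 $/kg. Survivors: alloy G, alloy Y, alloy J.
After converting to SI:
  alloy G: σ_y = 260.0 MPa, ρ = 8930 kg/m³
  alloy Y: σ_y = 49.02 MPa, ρ = 2470 kg/m³
  alloy J: σ_y = 52.40 MPa, ρ = 1131 kg/m³
  alloy J: M = 6.40×10⁻³
  alloy Y: M = 2.83×10⁻³
  alloy G: M = 1.81×10⁻³
Highest index: alloy J.

alloy J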